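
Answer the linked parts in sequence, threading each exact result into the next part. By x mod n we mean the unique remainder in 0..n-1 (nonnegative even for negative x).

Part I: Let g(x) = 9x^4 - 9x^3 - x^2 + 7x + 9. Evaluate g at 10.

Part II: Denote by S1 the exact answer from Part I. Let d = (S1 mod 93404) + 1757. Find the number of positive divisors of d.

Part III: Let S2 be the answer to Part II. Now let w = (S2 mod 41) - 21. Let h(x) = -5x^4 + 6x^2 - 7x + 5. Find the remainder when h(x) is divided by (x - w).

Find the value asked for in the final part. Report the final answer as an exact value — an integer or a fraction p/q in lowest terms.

-72397

Part I: 9*(10)^4 - 9*(10)^3 - 1*(10)^2 + 7*(10)^1 + 9 = (90000) + (-9000) + (-100) + (70) + (9) = 80979; answer 80979
Part II: S1 = 80979; d = 82736; 82736 = 2^4 * 5171; number of divisors = (4+1) * (1+1) = 10; answer 10
Part III: S2 = 10; w = -11; remainder = value at the root: -5*(-11)^4 + 6*(-11)^2 - 7*(-11)^1 + 5 = (-73205) + (726) + (77) + (5) = -72397; answer -72397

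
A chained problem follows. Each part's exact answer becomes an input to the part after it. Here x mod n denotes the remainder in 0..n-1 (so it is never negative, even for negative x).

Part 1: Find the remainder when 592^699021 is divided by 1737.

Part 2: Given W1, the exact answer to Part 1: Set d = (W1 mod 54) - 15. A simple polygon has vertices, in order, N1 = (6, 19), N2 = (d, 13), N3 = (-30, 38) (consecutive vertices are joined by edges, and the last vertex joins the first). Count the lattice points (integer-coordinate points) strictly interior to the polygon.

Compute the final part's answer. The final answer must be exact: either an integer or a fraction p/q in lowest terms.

Part 1: squarings mod 1737: 592^1=592, 592^2=1327, 592^4=1348, 592^8=202, 592^16=853, 592^32=1543, 592^64=1159, 592^128=580, 592^256=1159, 592^512=580, 592^1024=1159, 592^2048=580, 592^4096=1159, 592^8192=580, 592^16384=1159, 592^32768=580, 592^65536=1159, 592^131072=580, 592^262144=1159, 592^524288=580; 592^699021 = 592^1 * 592^4 * 592^8 * 592^128 * 592^512 * 592^2048 * 592^8192 * 592^32768 * 592^131072 * 592^524288 = 1000 (mod 1737); answer 1000
Part 2: W1 = 1000; d = 13; cross terms: (6*13 - 13*19)=-169, (13*38 - -30*13)=884, (-30*19 - 6*38)=-798; twice the area = |-83| = 83; area = 83/2; boundary points = 1 + 1 + 1 = 3; strictly interior points = area - boundary/2 + 1 = 41; answer 41

41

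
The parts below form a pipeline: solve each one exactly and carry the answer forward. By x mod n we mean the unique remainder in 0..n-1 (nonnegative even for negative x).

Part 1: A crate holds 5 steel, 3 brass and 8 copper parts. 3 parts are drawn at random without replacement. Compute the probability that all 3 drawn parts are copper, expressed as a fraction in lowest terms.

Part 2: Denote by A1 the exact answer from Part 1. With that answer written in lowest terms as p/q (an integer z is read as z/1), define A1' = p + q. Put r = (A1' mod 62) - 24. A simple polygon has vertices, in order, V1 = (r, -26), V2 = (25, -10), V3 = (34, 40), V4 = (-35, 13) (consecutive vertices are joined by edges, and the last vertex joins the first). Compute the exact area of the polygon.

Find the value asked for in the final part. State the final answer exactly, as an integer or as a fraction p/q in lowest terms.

5041/2

Part 1: total draws C(16,3) = 560; favorable C(8,3) = 56; P = 1/10; answer 1/10
Part 2: A1 = 1/10; threaded value p + q = 11; r = -13; cross terms: (-13*-10 - 25*-26)=780, (25*40 - 34*-10)=1340, (34*13 - -35*40)=1842, (-35*-26 - -13*13)=1079; twice the area = |5041| = 5041; area = 5041/2; answer 5041/2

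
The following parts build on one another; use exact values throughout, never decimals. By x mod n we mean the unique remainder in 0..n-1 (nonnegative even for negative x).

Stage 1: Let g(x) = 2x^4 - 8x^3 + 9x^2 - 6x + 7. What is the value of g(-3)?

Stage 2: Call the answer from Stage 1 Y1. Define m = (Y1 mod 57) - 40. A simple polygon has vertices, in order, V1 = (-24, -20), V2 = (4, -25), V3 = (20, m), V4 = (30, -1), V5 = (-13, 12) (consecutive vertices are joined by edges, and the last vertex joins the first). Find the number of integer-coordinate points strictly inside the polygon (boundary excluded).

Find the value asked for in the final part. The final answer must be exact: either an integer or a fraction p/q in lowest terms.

Stage 1: 2*(-3)^4 - 8*(-3)^3 + 9*(-3)^2 - 6*(-3)^1 + 7 = (162) + (216) + (81) + (18) + (7) = 484; answer 484
Stage 2: Y1 = 484; m = -12; cross terms: (-24*-25 - 4*-20)=680, (4*-12 - 20*-25)=452, (20*-1 - 30*-12)=340, (30*12 - -13*-1)=347, (-13*-20 - -24*12)=548; twice the area = |2367| = 2367; area = 2367/2; boundary points = 1 + 1 + 1 + 1 + 1 = 5; strictly interior points = area - boundary/2 + 1 = 1182; answer 1182

1182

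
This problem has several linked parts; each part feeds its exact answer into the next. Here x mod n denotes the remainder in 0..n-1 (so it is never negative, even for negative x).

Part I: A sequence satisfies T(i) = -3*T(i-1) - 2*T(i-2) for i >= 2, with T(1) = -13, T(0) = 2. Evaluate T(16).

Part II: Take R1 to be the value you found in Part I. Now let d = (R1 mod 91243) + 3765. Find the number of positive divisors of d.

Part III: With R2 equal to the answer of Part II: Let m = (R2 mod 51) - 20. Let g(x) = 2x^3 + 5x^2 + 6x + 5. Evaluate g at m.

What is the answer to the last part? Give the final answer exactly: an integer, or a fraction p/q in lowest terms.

-2803

Part I: T(2) = -3*(-13) - 2*(2) = 35; iterating: T(2)=35, T(3)=-79, T(4)=167, T(5)=-343, T(6)=695, T(7)=-1399, T(8)=2807, T(9)=-5623, T(10)=11255, T(11)=-22519, T(12)=45047, T(13)=-90103, T(14)=180215, T(15)=-360439, T(16)=720887; answer 720887
Part II: R1 = 720887; d = 85951; 85951 = 23 * 37 * 101; number of divisors = (1+1) * (1+1) * (1+1) = 8; answer 8
Part III: R2 = 8; m = -12; 2*(-12)^3 + 5*(-12)^2 + 6*(-12)^1 + 5 = (-3456) + (720) + (-72) + (5) = -2803; answer -2803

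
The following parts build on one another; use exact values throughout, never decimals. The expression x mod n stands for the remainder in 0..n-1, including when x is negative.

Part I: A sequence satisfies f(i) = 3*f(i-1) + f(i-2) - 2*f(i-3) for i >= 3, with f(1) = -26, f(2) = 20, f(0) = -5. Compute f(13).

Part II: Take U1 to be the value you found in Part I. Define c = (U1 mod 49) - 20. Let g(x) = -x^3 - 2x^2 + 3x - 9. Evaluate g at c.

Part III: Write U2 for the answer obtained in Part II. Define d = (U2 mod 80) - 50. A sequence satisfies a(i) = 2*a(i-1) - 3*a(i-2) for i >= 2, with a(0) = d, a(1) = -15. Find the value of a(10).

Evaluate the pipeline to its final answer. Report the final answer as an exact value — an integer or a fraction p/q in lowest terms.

Part I: f(3) = 3*(20) + 1*(-26) - 2*(-5) = 44; iterating: f(3)=44, f(4)=204, f(5)=616, f(6)=1964, f(7)=6100, f(8)=19032, f(9)=59268, f(10)=184636, f(11)=575112, f(12)=1791436, f(13)=5580148; answer 5580148
Part II: U1 = 5580148; c = 8; -1*(8)^3 - 2*(8)^2 + 3*(8)^1 - 9 = (-512) + (-128) + (24) + (-9) = -625; answer -625
Part III: U2 = -625; d = -35; a(2) = 2*(-15) - 3*(-35) = 75; iterating: a(2)=75, a(3)=195, a(4)=165, a(5)=-255, a(6)=-1005, a(7)=-1245, a(8)=525, a(9)=4785, a(10)=7995; answer 7995

7995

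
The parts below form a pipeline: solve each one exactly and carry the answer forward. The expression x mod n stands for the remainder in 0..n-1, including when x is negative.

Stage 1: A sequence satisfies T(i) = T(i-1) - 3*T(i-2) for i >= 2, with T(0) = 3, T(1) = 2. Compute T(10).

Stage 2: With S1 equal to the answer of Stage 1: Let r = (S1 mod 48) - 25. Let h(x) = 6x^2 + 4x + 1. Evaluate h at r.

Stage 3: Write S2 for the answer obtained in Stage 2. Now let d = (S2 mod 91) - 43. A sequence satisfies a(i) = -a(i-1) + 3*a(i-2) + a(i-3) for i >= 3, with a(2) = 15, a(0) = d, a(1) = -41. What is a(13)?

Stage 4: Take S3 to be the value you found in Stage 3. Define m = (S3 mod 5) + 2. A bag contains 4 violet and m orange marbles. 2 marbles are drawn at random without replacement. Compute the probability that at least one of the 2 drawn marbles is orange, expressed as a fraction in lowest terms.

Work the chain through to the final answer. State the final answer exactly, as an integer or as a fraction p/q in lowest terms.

Stage 1: T(2) = 1*(2) - 3*(3) = -7; iterating: T(2)=-7, T(3)=-13, T(4)=8, T(5)=47, T(6)=23, T(7)=-118, T(8)=-187, T(9)=167, T(10)=728; answer 728
Stage 2: S1 = 728; r = -17; 6*(-17)^2 + 4*(-17)^1 + 1 = (1734) + (-68) + (1) = 1667; answer 1667
Stage 3: S2 = 1667; d = -14; a(3) = -1*(15) + 3*(-41) + 1*(-14) = -152; iterating: a(3)=-152, a(4)=156, a(5)=-597, a(6)=913, a(7)=-2548, a(8)=4690, a(9)=-11421, a(10)=22943, a(11)=-52516, a(12)=109924, a(13)=-244529; answer -244529
Stage 4: S3 = -244529; m = 3; total draws C(7,2) = 21; complement C(4,2) = 6; favorable 21 - 6 = 15; P = 5/7; answer 5/7

5/7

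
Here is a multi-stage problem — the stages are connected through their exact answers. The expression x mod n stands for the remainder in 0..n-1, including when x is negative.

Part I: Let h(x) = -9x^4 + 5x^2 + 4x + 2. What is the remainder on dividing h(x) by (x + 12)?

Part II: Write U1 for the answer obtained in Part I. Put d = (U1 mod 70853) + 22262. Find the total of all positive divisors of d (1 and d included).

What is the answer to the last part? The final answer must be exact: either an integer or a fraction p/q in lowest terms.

Part I: remainder = value at the root: -9*(-12)^4 + 5*(-12)^2 + 4*(-12)^1 + 2 = (-186624) + (720) + (-48) + (2) = -185950; answer -185950
Part II: U1 = -185950; d = 48871; 48871 is prime, so its only divisors are 1 and 48871; sigma = 1 + 48871 = 48872; answer 48872

48872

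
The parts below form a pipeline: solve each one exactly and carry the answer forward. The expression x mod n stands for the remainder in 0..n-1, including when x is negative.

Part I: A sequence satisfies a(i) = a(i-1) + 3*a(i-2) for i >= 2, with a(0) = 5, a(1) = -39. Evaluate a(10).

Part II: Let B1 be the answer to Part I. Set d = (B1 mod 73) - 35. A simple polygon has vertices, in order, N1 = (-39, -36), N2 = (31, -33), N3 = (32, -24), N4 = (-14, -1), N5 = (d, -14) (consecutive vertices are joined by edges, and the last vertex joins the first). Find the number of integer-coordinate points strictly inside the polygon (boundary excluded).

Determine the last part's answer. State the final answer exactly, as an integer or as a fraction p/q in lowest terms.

Part I: a(2) = 1*(-39) + 3*(5) = -24; iterating: a(2)=-24, a(3)=-141, a(4)=-213, a(5)=-636, a(6)=-1275, a(7)=-3183, a(8)=-7008, a(9)=-16557, a(10)=-37581; answer -37581
Part II: B1 = -37581; d = -21; cross terms: (-39*-33 - 31*-36)=2403, (31*-24 - 32*-33)=312, (32*-1 - -14*-24)=-368, (-14*-14 - -21*-1)=175, (-21*-36 - -39*-14)=210; twice the area = |2732| = 2732; area = 1366; boundary points = 1 + 1 + 23 + 1 + 2 = 28; strictly interior points = area - boundary/2 + 1 = 1353; answer 1353

1353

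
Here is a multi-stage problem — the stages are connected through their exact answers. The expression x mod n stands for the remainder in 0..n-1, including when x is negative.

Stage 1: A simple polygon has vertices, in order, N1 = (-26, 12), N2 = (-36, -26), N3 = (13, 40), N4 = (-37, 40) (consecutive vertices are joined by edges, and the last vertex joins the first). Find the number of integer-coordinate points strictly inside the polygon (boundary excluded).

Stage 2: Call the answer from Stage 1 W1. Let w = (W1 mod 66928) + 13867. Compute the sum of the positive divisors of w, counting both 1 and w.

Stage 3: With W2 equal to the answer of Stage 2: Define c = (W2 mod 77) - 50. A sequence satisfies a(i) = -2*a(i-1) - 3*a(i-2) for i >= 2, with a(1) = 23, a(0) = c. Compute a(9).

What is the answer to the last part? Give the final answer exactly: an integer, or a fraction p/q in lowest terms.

Stage 1: cross terms: (-26*-26 - -36*12)=1108, (-36*40 - 13*-26)=-1102, (13*40 - -37*40)=2000, (-37*12 - -26*40)=596; twice the area = |2602| = 2602; area = 1301; boundary points = 2 + 1 + 50 + 1 = 54; strictly interior points = area - boundary/2 + 1 = 1275; answer 1275
Stage 2: W1 = 1275; w = 15142; 15142 = 2 * 67 * 113; sigma = (1 + 2) * (1 + 67) * (1 + 113) = 3 * 68 * 114 = 23256; answer 23256
Stage 3: W2 = 23256; c = -48; a(2) = -2*(23) - 3*(-48) = 98; iterating: a(2)=98, a(3)=-265, a(4)=236, a(5)=323, a(6)=-1354, a(7)=1739, a(8)=584, a(9)=-6385; answer -6385

-6385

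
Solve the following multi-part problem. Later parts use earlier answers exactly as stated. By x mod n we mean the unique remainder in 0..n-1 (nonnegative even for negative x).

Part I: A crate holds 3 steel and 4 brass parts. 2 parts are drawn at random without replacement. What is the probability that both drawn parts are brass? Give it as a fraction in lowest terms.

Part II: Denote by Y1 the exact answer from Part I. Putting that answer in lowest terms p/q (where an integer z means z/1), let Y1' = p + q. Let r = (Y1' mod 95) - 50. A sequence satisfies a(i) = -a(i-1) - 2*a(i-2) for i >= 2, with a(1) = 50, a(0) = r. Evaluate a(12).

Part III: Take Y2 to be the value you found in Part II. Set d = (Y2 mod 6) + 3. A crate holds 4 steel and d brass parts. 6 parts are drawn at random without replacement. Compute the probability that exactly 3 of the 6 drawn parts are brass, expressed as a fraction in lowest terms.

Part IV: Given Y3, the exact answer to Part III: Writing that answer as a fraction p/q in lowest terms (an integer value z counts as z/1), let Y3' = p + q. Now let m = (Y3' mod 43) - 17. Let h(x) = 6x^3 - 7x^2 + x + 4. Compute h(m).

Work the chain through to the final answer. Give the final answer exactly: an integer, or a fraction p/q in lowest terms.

Part I: total draws C(7,2) = 21; favorable C(4,2) = 6; P = 2/7; answer 2/7
Part II: Y1 = 2/7; threaded value p + q = 9; r = -41; a(2) = -1*(50) - 2*(-41) = 32; iterating: a(2)=32, a(3)=-132, a(4)=68, a(5)=196, a(6)=-332, a(7)=-60, a(8)=724, a(9)=-604, a(10)=-844, a(11)=2052, a(12)=-364; answer -364
Part III: Y2 = -364; d = 5; total draws C(9,6) = 84; favorable C(5,3)*C(4,3) = 40; P = 10/21; answer 10/21
Part IV: Y3 = 10/21; threaded value p + q = 31; m = 14; 6*(14)^3 - 7*(14)^2 + 1*(14)^1 + 4 = (16464) + (-1372) + (14) + (4) = 15110; answer 15110

15110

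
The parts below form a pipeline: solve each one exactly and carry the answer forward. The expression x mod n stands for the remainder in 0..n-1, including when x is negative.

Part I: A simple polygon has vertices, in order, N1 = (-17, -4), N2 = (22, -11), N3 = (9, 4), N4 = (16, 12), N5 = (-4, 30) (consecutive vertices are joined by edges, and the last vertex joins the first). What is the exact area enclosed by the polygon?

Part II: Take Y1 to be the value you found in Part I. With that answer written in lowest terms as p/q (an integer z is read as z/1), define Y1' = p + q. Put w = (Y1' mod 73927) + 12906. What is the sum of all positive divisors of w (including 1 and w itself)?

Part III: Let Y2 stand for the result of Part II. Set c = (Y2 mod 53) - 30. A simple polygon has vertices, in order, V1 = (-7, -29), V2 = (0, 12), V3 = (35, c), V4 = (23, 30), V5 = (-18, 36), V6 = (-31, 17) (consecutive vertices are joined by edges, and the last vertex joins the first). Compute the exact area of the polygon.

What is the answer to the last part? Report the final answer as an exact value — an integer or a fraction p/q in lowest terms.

2055

Part I: cross terms: (-17*-11 - 22*-4)=275, (22*4 - 9*-11)=187, (9*12 - 16*4)=44, (16*30 - -4*12)=528, (-4*-4 - -17*30)=526; twice the area = |1560| = 1560; area = 780; answer 780
Part II: Y1 = 780; threaded value p + q = 781; w = 13687; 13687 is prime, so its only divisors are 1 and 13687; sigma = 1 + 13687 = 13688; answer 13688
Part III: Y2 = 13688; c = -16; cross terms: (-7*12 - 0*-29)=-84, (0*-16 - 35*12)=-420, (35*30 - 23*-16)=1418, (23*36 - -18*30)=1368, (-18*17 - -31*36)=810, (-31*-29 - -7*17)=1018; twice the area = |4110| = 4110; area = 2055; answer 2055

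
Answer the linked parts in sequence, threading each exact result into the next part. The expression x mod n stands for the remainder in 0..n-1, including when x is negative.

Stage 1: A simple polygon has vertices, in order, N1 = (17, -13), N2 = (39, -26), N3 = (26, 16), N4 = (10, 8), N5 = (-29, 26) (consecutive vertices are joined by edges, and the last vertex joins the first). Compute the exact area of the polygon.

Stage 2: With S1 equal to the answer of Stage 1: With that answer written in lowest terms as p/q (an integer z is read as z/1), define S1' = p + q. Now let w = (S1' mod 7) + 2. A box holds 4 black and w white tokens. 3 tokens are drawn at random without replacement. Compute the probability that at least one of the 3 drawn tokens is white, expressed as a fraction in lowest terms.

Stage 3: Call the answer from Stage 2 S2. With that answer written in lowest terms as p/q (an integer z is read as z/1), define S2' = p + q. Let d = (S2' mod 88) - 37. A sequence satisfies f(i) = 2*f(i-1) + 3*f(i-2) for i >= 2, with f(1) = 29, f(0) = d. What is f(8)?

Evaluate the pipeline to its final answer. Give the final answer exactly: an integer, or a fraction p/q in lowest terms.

83662

Stage 1: cross terms: (17*-26 - 39*-13)=65, (39*16 - 26*-26)=1300, (26*8 - 10*16)=48, (10*26 - -29*8)=492, (-29*-13 - 17*26)=-65; twice the area = |1840| = 1840; area = 920; answer 920
Stage 2: S1 = 920; threaded value p + q = 921; w = 6; total draws C(10,3) = 120; complement C(4,3) = 4; favorable 120 - 4 = 116; P = 29/30; answer 29/30
Stage 3: S2 = 29/30; threaded value p + q = 59; d = 22; f(2) = 2*(29) + 3*(22) = 124; iterating: f(2)=124, f(3)=335, f(4)=1042, f(5)=3089, f(6)=9304, f(7)=27875, f(8)=83662; answer 83662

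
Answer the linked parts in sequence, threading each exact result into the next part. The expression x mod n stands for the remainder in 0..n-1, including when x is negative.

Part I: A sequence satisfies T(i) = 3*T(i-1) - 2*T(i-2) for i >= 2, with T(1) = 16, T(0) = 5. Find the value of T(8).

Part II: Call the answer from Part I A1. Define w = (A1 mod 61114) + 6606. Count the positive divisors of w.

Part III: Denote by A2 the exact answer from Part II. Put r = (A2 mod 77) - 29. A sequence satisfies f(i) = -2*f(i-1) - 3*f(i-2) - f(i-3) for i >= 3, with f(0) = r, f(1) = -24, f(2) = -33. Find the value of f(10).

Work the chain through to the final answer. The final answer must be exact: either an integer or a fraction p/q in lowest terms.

-2413

Part I: T(2) = 3*(16) - 2*(5) = 38; iterating: T(2)=38, T(3)=82, T(4)=170, T(5)=346, T(6)=698, T(7)=1402, T(8)=2810; answer 2810
Part II: A1 = 2810; w = 9416; 9416 = 2^3 * 11 * 107; number of divisors = (3+1) * (1+1) * (1+1) = 16; answer 16
Part III: A2 = 16; r = -13; f(3) = -2*(-33) - 3*(-24) - 1*(-13) = 151; iterating: f(3)=151, f(4)=-179, f(5)=-62, f(6)=510, f(7)=-655, f(8)=-158, f(9)=1771, f(10)=-2413; answer -2413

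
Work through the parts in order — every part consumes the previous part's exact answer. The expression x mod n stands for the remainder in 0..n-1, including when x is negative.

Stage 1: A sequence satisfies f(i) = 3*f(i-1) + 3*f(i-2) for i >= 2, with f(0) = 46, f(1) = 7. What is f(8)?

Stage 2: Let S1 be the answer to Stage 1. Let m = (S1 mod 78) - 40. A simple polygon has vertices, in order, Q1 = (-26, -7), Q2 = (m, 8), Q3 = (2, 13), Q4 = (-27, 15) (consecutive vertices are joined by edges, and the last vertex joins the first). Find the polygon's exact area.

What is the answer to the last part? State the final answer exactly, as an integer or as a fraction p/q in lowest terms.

Stage 1: f(2) = 3*(7) + 3*(46) = 159; iterating: f(2)=159, f(3)=498, f(4)=1971, f(5)=7407, f(6)=28134, f(7)=106623, f(8)=404271; answer 404271
Stage 2: S1 = 404271; m = 35; cross terms: (-26*8 - 35*-7)=37, (35*13 - 2*8)=439, (2*15 - -27*13)=381, (-27*-7 - -26*15)=579; twice the area = |1436| = 1436; area = 718; answer 718

718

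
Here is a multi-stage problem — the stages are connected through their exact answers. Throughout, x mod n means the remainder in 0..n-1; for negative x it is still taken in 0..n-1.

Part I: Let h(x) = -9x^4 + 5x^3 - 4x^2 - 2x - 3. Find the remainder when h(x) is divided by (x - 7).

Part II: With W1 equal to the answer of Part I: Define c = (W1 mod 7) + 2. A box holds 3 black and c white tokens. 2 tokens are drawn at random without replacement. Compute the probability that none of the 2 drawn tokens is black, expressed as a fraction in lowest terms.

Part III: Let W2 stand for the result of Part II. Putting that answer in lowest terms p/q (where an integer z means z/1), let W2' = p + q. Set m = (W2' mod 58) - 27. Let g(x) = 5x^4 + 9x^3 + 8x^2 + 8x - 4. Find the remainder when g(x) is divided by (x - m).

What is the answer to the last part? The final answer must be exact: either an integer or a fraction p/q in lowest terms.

41716

Part I: remainder = value at the root: -9*(7)^4 + 5*(7)^3 - 4*(7)^2 - 2*(7)^1 - 3 = (-21609) + (1715) + (-196) + (-14) + (-3) = -20107; answer -20107
Part II: W1 = -20107; c = 6; total draws C(9,2) = 36; favorable C(6,2) = 15; P = 5/12; answer 5/12
Part III: W2 = 5/12; threaded value p + q = 17; m = -10; remainder = value at the root: 5*(-10)^4 + 9*(-10)^3 + 8*(-10)^2 + 8*(-10)^1 - 4 = (50000) + (-9000) + (800) + (-80) + (-4) = 41716; answer 41716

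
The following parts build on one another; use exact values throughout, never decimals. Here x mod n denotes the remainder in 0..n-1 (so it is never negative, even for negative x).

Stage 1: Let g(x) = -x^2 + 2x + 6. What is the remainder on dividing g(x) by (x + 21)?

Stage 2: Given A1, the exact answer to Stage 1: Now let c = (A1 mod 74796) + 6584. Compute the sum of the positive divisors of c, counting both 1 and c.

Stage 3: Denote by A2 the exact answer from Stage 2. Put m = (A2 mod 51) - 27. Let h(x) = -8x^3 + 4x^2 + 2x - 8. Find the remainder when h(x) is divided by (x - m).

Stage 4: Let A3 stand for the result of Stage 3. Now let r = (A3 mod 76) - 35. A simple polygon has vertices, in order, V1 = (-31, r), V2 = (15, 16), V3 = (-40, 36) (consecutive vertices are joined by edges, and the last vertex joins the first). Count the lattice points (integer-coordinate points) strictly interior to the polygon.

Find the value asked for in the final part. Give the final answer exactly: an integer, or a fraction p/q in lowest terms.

925

Stage 1: remainder = value at the root: -1*(-21)^2 + 2*(-21)^1 + 6 = (-441) + (-42) + (6) = -477; answer -477
Stage 2: A1 = -477; c = 80903; 80903 = 17 * 4759; sigma = (1 + 17) * (1 + 4759) = 18 * 4760 = 85680; answer 85680
Stage 3: A2 = 85680; m = -27; remainder = value at the root: -8*(-27)^3 + 4*(-27)^2 + 2*(-27)^1 - 8 = (157464) + (2916) + (-54) + (-8) = 160318; answer 160318
Stage 4: A3 = 160318; r = -1; cross terms: (-31*16 - 15*-1)=-481, (15*36 - -40*16)=1180, (-40*-1 - -31*36)=1156; twice the area = |1855| = 1855; area = 1855/2; boundary points = 1 + 5 + 1 = 7; strictly interior points = area - boundary/2 + 1 = 925; answer 925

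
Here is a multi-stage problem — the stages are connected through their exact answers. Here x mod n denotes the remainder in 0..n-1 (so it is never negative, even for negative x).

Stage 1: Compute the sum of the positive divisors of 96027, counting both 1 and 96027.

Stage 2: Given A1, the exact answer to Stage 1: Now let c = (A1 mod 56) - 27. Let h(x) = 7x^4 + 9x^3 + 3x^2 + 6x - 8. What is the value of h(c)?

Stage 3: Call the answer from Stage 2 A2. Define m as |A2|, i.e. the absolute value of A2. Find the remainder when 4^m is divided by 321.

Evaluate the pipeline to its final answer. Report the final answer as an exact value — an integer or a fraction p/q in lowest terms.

13

Stage 1: 96027 = 3 * 32009; sigma = (1 + 3) * (1 + 32009) = 4 * 32010 = 128040; answer 128040
Stage 2: A1 = 128040; c = -3; 7*(-3)^4 + 9*(-3)^3 + 3*(-3)^2 + 6*(-3)^1 - 8 = (567) + (-243) + (27) + (-18) + (-8) = 325; answer 325
Stage 3: A2 = 325; m = 325; squarings mod 321: 4^1=4, 4^2=16, 4^4=256, 4^8=52, 4^16=136, 4^32=199, 4^64=118, 4^128=121, 4^256=196; 4^325 = 4^1 * 4^4 * 4^64 * 4^256 = 13 (mod 321); answer 13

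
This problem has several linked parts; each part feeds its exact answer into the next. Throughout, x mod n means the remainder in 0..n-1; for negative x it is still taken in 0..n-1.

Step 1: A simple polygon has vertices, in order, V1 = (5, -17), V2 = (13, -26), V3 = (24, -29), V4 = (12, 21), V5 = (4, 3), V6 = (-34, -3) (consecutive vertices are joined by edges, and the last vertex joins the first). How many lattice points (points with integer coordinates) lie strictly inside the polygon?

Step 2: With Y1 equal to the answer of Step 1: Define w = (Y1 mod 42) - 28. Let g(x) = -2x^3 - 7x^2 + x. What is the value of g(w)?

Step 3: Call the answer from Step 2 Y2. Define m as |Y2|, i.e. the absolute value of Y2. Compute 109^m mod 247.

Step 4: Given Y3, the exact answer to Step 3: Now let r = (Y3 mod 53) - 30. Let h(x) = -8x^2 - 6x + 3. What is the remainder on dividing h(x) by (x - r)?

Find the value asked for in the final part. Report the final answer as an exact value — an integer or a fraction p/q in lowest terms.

Step 1: cross terms: (5*-26 - 13*-17)=91, (13*-29 - 24*-26)=247, (24*21 - 12*-29)=852, (12*3 - 4*21)=-48, (4*-3 - -34*3)=90, (-34*-17 - 5*-3)=593; twice the area = |1825| = 1825; area = 1825/2; boundary points = 1 + 1 + 2 + 2 + 2 + 1 = 9; strictly interior points = area - boundary/2 + 1 = 909; answer 909
Step 2: Y1 = 909; w = -1; -2*(-1)^3 - 7*(-1)^2 + 1*(-1)^1 = (2) + (-7) + (-1) = -6; answer -6
Step 3: Y2 = -6; m = 6; squarings mod 247: 109^1=109, 109^2=25, 109^4=131; 109^6 = 109^2 * 109^4 = 64 (mod 247); answer 64
Step 4: Y3 = 64; r = -19; remainder = value at the root: -8*(-19)^2 - 6*(-19)^1 + 3 = (-2888) + (114) + (3) = -2771; answer -2771

-2771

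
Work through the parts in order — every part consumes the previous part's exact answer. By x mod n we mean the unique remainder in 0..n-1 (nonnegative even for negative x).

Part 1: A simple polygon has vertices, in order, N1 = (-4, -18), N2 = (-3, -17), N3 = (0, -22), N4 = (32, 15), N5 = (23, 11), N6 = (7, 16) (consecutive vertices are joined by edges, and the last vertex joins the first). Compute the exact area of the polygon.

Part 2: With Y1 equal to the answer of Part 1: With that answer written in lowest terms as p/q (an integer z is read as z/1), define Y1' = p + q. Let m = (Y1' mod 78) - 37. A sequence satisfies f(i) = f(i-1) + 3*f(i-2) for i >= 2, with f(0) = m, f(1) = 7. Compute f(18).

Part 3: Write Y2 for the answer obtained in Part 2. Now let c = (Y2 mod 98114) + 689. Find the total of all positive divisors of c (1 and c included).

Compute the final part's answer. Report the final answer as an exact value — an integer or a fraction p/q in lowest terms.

Part 1: cross terms: (-4*-17 - -3*-18)=14, (-3*-22 - 0*-17)=66, (0*15 - 32*-22)=704, (32*11 - 23*15)=7, (23*16 - 7*11)=291, (7*-18 - -4*16)=-62; twice the area = |1020| = 1020; area = 510; answer 510
Part 2: Y1 = 510; threaded value p + q = 511; m = 6; f(2) = 1*(7) + 3*(6) = 25; iterating: f(2)=25, f(3)=46, f(4)=121, f(5)=259, f(6)=622, f(7)=1399, f(8)=3265, f(9)=7462, f(10)=17257, f(11)=39643, f(12)=91414, f(13)=210343, f(14)=484585, f(15)=1115614, f(16)=2569369, f(17)=5916211, f(18)=13624318; answer 13624318
Part 3: Y2 = 13624318; c = 85275; 85275 = 3^2 * 5^2 * 379; sigma = (1 + 3 + 9) * (1 + 5 + 25) * (1 + 379) = 13 * 31 * 380 = 153140; answer 153140

153140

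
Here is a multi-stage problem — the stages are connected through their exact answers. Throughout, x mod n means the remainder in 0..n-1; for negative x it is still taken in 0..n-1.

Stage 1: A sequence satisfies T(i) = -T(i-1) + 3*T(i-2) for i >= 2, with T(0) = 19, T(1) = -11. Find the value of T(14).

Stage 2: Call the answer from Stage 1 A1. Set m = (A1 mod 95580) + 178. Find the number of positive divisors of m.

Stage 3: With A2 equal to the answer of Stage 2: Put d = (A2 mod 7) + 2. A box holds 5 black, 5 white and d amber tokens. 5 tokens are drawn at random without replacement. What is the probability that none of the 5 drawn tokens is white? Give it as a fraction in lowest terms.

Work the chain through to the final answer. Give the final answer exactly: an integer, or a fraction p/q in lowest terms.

Stage 1: T(2) = -1*(-11) + 3*(19) = 68; iterating: T(2)=68, T(3)=-101, T(4)=305, T(5)=-608, T(6)=1523, T(7)=-3347, T(8)=7916, T(9)=-17957, T(10)=41705, T(11)=-95576, T(12)=220691, T(13)=-507419, T(14)=1169492; answer 1169492
Stage 2: A1 = 1169492; m = 22710; 22710 = 2 * 3 * 5 * 757; number of divisors = (1+1) * (1+1) * (1+1) * (1+1) = 16; answer 16
Stage 3: A2 = 16; d = 4; total draws C(14,5) = 2002; favorable C(9,5) = 126; P = 9/143; answer 9/143

9/143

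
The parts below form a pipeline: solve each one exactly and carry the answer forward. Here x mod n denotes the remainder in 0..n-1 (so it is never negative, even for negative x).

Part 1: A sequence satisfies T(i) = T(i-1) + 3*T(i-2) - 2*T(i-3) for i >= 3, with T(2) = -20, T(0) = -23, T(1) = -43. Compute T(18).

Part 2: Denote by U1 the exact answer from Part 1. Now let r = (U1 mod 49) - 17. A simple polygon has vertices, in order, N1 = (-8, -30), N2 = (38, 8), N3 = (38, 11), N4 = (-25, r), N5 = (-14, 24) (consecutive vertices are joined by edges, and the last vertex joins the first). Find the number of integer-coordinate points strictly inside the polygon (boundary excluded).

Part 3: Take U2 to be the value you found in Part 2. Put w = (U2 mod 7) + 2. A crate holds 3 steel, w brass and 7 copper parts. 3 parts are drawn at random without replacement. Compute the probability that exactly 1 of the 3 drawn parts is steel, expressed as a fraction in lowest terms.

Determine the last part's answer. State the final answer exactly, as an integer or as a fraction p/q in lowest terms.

105/272

Part 1: T(3) = 1*(-20) + 3*(-43) - 2*(-23) = -103; iterating: T(3)=-103, T(4)=-77, T(5)=-346, T(6)=-371, T(7)=-1255, T(8)=-1676, T(9)=-4699, T(10)=-7217, T(11)=-17962, T(12)=-30215, T(13)=-69667, T(14)=-124388, T(15)=-272959, T(16)=-506789, T(17)=-1076890, T(18)=-2051339; answer -2051339
Part 2: U1 = -2051339; r = 29; cross terms: (-8*8 - 38*-30)=1076, (38*11 - 38*8)=114, (38*29 - -25*11)=1377, (-25*24 - -14*29)=-194, (-14*-30 - -8*24)=612; twice the area = |2985| = 2985; area = 2985/2; boundary points = 2 + 3 + 9 + 1 + 6 = 21; strictly interior points = area - boundary/2 + 1 = 1483; answer 1483
Part 3: U2 = 1483; w = 8; total draws C(18,3) = 816; favorable C(3,1)*C(15,2) = 315; P = 105/272; answer 105/272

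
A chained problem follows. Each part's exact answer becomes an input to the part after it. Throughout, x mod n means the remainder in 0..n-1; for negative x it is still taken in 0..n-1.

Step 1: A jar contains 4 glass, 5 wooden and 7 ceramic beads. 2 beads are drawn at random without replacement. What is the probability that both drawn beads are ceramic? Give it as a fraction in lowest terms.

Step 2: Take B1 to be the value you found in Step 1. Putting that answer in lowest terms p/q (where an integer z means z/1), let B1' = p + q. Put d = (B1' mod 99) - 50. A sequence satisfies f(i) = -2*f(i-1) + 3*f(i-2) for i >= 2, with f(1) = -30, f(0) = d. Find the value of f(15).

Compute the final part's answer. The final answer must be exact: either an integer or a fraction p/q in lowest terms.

Step 1: total draws C(16,2) = 120; favorable C(7,2) = 21; P = 7/40; answer 7/40
Step 2: B1 = 7/40; threaded value p + q = 47; d = -3; f(2) = -2*(-30) + 3*(-3) = 51; iterating: f(2)=51, f(3)=-192, f(4)=537, f(5)=-1650, f(6)=4911, f(7)=-14772, f(8)=44277, f(9)=-132870, f(10)=398571, f(11)=-1195752, f(12)=3587217, f(13)=-10761690, f(14)=32285031, f(15)=-96855132; answer -96855132

-96855132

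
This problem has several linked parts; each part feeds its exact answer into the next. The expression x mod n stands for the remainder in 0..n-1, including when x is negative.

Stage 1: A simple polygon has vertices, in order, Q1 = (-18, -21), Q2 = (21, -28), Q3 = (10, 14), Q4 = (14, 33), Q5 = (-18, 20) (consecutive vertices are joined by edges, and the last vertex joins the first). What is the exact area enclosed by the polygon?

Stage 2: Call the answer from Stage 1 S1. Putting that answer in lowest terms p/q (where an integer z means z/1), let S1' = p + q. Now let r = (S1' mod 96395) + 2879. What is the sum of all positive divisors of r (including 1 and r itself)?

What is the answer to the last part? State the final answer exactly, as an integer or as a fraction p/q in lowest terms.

10560

Stage 1: cross terms: (-18*-28 - 21*-21)=945, (21*14 - 10*-28)=574, (10*33 - 14*14)=134, (14*20 - -18*33)=874, (-18*-21 - -18*20)=738; twice the area = |3265| = 3265; area = 3265/2; answer 3265/2
Stage 2: S1 = 3265/2; threaded value p + q = 3267; r = 6146; 6146 = 2 * 7 * 439; sigma = (1 + 2) * (1 + 7) * (1 + 439) = 3 * 8 * 440 = 10560; answer 10560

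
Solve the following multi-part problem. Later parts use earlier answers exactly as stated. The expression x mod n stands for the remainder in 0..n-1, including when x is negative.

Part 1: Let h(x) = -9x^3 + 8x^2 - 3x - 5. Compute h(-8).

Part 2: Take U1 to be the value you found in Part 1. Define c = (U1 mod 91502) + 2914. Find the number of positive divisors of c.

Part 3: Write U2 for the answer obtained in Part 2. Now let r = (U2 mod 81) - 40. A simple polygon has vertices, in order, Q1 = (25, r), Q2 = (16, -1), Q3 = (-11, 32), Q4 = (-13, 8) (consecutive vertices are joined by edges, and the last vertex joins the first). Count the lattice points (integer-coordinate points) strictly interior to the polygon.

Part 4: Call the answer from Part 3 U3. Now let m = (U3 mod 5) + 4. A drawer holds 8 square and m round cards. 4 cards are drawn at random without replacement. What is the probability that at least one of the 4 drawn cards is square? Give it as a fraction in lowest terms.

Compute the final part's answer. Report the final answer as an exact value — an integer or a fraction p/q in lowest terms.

Part 1: -9*(-8)^3 + 8*(-8)^2 - 3*(-8)^1 - 5 = (4608) + (512) + (24) + (-5) = 5139; answer 5139
Part 2: U1 = 5139; c = 8053; 8053 is prime, so its only divisors are 1 and 8053; count = 2; answer 2
Part 3: U2 = 2; r = -38; cross terms: (25*-1 - 16*-38)=583, (16*32 - -11*-1)=501, (-11*8 - -13*32)=328, (-13*-38 - 25*8)=294; twice the area = |1706| = 1706; area = 853; boundary points = 1 + 3 + 2 + 2 = 8; strictly interior points = area - boundary/2 + 1 = 850; answer 850
Part 4: U3 = 850; m = 4; total draws C(12,4) = 495; complement C(4,4) = 1; favorable 495 - 1 = 494; P = 494/495; answer 494/495

494/495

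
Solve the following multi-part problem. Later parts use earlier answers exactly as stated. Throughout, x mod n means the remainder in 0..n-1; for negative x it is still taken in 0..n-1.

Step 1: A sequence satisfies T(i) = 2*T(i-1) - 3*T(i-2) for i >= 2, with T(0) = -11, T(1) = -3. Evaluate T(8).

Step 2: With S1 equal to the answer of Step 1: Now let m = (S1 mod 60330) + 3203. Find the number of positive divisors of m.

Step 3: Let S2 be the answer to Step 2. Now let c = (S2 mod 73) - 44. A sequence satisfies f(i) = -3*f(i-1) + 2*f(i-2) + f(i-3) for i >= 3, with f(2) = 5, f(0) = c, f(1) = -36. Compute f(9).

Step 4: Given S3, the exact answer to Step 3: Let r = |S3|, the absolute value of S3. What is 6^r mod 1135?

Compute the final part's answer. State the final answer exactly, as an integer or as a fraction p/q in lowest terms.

1061

Step 1: T(2) = 2*(-3) - 3*(-11) = 27; iterating: T(2)=27, T(3)=63, T(4)=45, T(5)=-99, T(6)=-333, T(7)=-369, T(8)=261; answer 261
Step 2: S1 = 261; m = 3464; 3464 = 2^3 * 433; number of divisors = (3+1) * (1+1) = 8; answer 8
Step 3: S2 = 8; c = -36; f(3) = -3*(5) + 2*(-36) + 1*(-36) = -123; iterating: f(3)=-123, f(4)=343, f(5)=-1270, f(6)=4373, f(7)=-15316, f(8)=53424, f(9)=-186531; answer -186531
Step 4: S3 = -186531; r = 186531; squarings mod 1135: 6^1=6, 6^2=36, 6^4=161, 6^8=951, 6^16=941, 6^32=181, 6^64=981, 6^128=1016, 6^256=541, 6^512=986, 6^1024=636, 6^2048=436, 6^4096=551, 6^8192=556, 6^16384=416, 6^32768=536, 6^65536=141, 6^131072=586; 6^186531 = 6^1 * 6^2 * 6^32 * 6^128 * 6^2048 * 6^4096 * 6^16384 * 6^32768 * 6^131072 = 1061 (mod 1135); answer 1061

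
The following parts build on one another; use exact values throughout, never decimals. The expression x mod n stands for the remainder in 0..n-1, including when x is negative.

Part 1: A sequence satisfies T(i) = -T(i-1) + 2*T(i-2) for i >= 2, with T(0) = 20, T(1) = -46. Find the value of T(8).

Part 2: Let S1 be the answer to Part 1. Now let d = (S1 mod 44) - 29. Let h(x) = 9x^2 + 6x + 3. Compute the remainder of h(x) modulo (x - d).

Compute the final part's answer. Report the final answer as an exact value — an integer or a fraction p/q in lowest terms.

1602

Part 1: T(2) = -1*(-46) + 2*(20) = 86; iterating: T(2)=86, T(3)=-178, T(4)=350, T(5)=-706, T(6)=1406, T(7)=-2818, T(8)=5630; answer 5630
Part 2: S1 = 5630; d = 13; remainder = value at the root: 9*(13)^2 + 6*(13)^1 + 3 = (1521) + (78) + (3) = 1602; answer 1602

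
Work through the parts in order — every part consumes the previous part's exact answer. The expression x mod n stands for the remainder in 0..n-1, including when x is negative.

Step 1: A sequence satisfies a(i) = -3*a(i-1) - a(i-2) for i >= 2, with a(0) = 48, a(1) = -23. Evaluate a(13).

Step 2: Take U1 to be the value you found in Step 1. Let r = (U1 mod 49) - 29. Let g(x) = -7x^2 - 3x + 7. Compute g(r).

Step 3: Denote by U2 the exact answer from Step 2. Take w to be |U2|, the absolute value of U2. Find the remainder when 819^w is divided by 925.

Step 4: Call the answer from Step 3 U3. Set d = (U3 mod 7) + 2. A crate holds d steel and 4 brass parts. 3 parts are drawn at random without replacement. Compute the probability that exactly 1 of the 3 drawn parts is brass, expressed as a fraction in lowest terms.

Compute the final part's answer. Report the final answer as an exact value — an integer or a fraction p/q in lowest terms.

10/21

Step 1: a(2) = -3*(-23) - 1*(48) = 21; iterating: a(2)=21, a(3)=-40, a(4)=99, a(5)=-257, a(6)=672, a(7)=-1759, a(8)=4605, a(9)=-12056, a(10)=31563, a(11)=-82633, a(12)=216336, a(13)=-566375; answer -566375
Step 2: U1 = -566375; r = -13; -7*(-13)^2 - 3*(-13)^1 + 7 = (-1183) + (39) + (7) = -1137; answer -1137
Step 3: U2 = -1137; w = 1137; squarings mod 925: 819^1=819, 819^2=136, 819^4=921, 819^8=16, 819^16=256, 819^32=786, 819^64=821, 819^128=641, 819^256=181, 819^512=386, 819^1024=71; 819^1137 = 819^1 * 819^16 * 819^32 * 819^64 * 819^1024 = 689 (mod 925); answer 689
Step 4: U3 = 689; d = 5; total draws C(9,3) = 84; favorable C(4,1)*C(5,2) = 40; P = 10/21; answer 10/21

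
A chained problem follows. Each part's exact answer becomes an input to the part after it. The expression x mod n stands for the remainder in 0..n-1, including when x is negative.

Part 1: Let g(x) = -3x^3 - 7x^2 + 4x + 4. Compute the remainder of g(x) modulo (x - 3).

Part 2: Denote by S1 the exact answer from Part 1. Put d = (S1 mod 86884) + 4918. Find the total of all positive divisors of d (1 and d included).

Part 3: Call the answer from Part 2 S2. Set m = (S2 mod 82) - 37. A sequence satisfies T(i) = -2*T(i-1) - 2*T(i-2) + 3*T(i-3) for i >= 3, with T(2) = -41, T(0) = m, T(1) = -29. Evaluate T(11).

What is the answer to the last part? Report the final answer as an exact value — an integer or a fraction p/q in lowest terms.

24257

Part 1: remainder = value at the root: -3*(3)^3 - 7*(3)^2 + 4*(3)^1 + 4 = (-81) + (-63) + (12) + (4) = -128; answer -128
Part 2: S1 = -128; d = 91674; 91674 = 2 * 3^2 * 11 * 463; sigma = (1 + 2) * (1 + 3 + 9) * (1 + 11) * (1 + 463) = 3 * 13 * 12 * 464 = 217152; answer 217152
Part 3: S2 = 217152; m = -21; T(3) = -2*(-41) - 2*(-29) + 3*(-21) = 77; iterating: T(3)=77, T(4)=-159, T(5)=41, T(6)=467, T(7)=-1493, T(8)=2175, T(9)=37, T(10)=-8903, T(11)=24257; answer 24257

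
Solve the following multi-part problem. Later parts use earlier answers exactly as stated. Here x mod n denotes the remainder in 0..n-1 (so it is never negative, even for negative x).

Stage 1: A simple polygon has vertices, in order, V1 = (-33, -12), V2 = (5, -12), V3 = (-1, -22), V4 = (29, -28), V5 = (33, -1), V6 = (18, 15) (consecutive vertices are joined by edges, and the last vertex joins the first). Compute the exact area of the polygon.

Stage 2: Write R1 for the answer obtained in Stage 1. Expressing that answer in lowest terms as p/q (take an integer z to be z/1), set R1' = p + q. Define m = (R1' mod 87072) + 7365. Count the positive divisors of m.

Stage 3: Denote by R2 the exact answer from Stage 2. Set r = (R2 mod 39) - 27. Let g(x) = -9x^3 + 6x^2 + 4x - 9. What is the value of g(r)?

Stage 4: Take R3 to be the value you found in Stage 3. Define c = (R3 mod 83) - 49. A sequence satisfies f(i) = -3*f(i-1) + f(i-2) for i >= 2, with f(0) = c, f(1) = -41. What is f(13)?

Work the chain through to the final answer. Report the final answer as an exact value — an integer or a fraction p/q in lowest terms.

Stage 1: cross terms: (-33*-12 - 5*-12)=456, (5*-22 - -1*-12)=-122, (-1*-28 - 29*-22)=666, (29*-1 - 33*-28)=895, (33*15 - 18*-1)=513, (18*-12 - -33*15)=279; twice the area = |2687| = 2687; area = 2687/2; answer 2687/2
Stage 2: R1 = 2687/2; threaded value p + q = 2689; m = 10054; 10054 = 2 * 11 * 457; number of divisors = (1+1) * (1+1) * (1+1) = 8; answer 8
Stage 3: R2 = 8; r = -19; -9*(-19)^3 + 6*(-19)^2 + 4*(-19)^1 - 9 = (61731) + (2166) + (-76) + (-9) = 63812; answer 63812
Stage 4: R3 = 63812; c = 19; f(2) = -3*(-41) + 1*(19) = 142; iterating: f(2)=142, f(3)=-467, f(4)=1543, f(5)=-5096, f(6)=16831, f(7)=-55589, f(8)=183598, f(9)=-606383, f(10)=2002747, f(11)=-6614624, f(12)=21846619, f(13)=-72154481; answer -72154481

-72154481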